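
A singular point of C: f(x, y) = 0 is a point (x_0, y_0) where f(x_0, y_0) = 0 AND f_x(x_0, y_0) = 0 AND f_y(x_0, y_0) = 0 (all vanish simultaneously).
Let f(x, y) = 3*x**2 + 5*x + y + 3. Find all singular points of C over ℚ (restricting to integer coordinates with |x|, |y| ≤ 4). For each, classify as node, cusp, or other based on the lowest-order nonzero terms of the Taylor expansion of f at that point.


No singular points in the scanned grid; C is smooth there.

Compute partial derivatives:
  f_x = 6*x + 5.
  f_y = 1.
f_y = 1 is a nonzero constant, so f_y never vanishes: no point (x, y) can satisfy f = f_x = f_y = 0. In particular no (x, y) ∈ {−4, ..., 4}² is singular; the curve is smooth.


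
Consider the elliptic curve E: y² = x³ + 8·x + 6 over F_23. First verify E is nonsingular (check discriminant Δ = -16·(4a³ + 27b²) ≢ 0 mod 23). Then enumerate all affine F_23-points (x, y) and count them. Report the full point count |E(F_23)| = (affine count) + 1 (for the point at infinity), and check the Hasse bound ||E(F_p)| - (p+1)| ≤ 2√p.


Affine points = {(0, 11), (0, 12), (9, 5), (9, 18), (12, 6), (12, 17), (17, 8), (17, 15), (18, 5), (18, 18), (19, 5), (19, 18), (20, 1), (20, 22)}; affine count = 14; |E(F_23)| = 15.

Discriminant check: Δ ∝ 4a³ + 27b² = 4·8³ + 27·6² = 4·512 + 27·36 ≡ 7 (mod 23). Nonzero ⇒ E is nonsingular.
For each x ∈ F_23, compute rhs = x³ + 8·x + 6 mod 23, then count y ∈ F_23 with y² ≡ rhs.
  x = 0: rhs = 6, matching y values: 11, 12 (2 points).
  x = 1: rhs = 15, matching y values: none (0 points).
  x = 2: rhs = 7, matching y values: none (0 points).
  x = 3: rhs = 11, matching y values: none (0 points).
  x = 4: rhs = 10, matching y values: none (0 points).
  x = 5: rhs = 10, matching y values: none (0 points).
  x = 6: rhs = 17, matching y values: none (0 points).
  x = 7: rhs = 14, matching y values: none (0 points).
  x = 8: rhs = 7, matching y values: none (0 points).
  x = 9: rhs = 2, matching y values: 5, 18 (2 points).
  x = 10: rhs = 5, matching y values: none (0 points).
  x = 11: rhs = 22, matching y values: none (0 points).
  x = 12: rhs = 13, matching y values: 6, 17 (2 points).
  x = 13: rhs = 7, matching y values: none (0 points).
  x = 14: rhs = 10, matching y values: none (0 points).
  x = 15: rhs = 5, matching y values: none (0 points).
  x = 16: rhs = 21, matching y values: none (0 points).
  x = 17: rhs = 18, matching y values: 8, 15 (2 points).
  x = 18: rhs = 2, matching y values: 5, 18 (2 points).
  x = 19: rhs = 2, matching y values: 5, 18 (2 points).
  x = 20: rhs = 1, matching y values: 1, 22 (2 points).
  x = 21: rhs = 5, matching y values: none (0 points).
  x = 22: rhs = 20, matching y values: none (0 points).
Total affine count: 14.
Full point count |E(F_23)| = 14 + 1 = 15.
Hasse bound: |15 − (23+1)| = |-9| = 9 ≤ 2√23 ≈ 9.5917 ✓.


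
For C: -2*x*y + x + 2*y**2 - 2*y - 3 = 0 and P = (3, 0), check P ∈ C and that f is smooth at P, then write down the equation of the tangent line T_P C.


Tangent line at P: x - 8*y - 3 = 0.

Step 1: f(3, 0) = 0, so P lies on C.
Step 2: partial derivatives
  f_x(x, y) = 1 - 2*y, f_y(x, y) = -2*x + 4*y - 2.
  f_x(P) = 1, f_y(P) = -8 (gradient nonzero, so P is smooth).
Step 3: tangent line at P: 1·(x − 3) + -8·(y − 0) = 0.
Expanding: x - 8*y - 3 = 0.


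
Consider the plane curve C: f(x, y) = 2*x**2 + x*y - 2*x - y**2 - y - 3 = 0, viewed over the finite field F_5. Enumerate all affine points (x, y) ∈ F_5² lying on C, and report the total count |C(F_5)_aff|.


Affine F_5-points: {(0, 1), (0, 3), (2, 3), (3, 1)}; count = 4.

For each of the 25 pairs (x, y) ∈ F_5², evaluate f(x, y) mod 5. Record the zeros.
  x = 0: [0↦2, 1↦0, 2↦1, 3↦0, 4↦2]  zeros at y ∈ {1, 3}
  x = 1: [0↦2, 1↦1, 2↦3, 3↦3, 4↦1]  zeros at y ∈ ∅
  x = 2: [0↦1, 1↦1, 2↦4, 3↦0, 4↦4]  zeros at y ∈ {3}
  x = 3: [0↦4, 1↦0, 2↦4, 3↦1, 4↦1]  zeros at y ∈ {1}
  x = 4: [0↦1, 1↦3, 2↦3, 3↦1, 4↦2]  zeros at y ∈ ∅
Collecting zeros: affine points = {(0, 1), (0, 3), (2, 3), (3, 1)}.
Total count |C(F_5)_aff| = 4.


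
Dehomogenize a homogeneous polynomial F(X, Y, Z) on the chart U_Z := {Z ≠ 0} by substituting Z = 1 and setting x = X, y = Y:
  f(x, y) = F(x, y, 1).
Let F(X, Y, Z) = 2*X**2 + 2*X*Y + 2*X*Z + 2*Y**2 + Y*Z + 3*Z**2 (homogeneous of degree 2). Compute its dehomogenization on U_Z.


f(x, y) = 2*x**2 + 2*x*y + 2*x + 2*y**2 + y + 3

On U_Z we set Z = 1. Each monomial c·X^i·Y^j·Z^k in F becomes c·x^i·y^j·1^k = c·x^i·y^j.
Substituting Z = 1: F(X, Y, 1) = 2*x**2 + 2*x*y + 2*x + 2*y**2 + y + 3.
Note: deg(f) ≤ deg(F) = 2; strict inequality happens when F is divisible by Z (lost terms).


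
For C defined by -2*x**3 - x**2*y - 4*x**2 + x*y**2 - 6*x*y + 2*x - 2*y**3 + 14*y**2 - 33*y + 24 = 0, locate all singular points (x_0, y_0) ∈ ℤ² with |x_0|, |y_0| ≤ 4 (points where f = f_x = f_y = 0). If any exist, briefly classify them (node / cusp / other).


Singular points: {(-1, 2)}; classification: cusp.

Compute partial derivatives:
  f_x = -6*x**2 - 2*x*y - 8*x + y**2 - 6*y + 2.
  f_y = -x**2 + 2*x*y - 6*x - 6*y**2 + 28*y - 33.
Scan x_0 ∈ {−4, ..., 4}. For each x_0, f_y(x_0, y) is a polynomial in y; find its integer roots y ∈ {−4, ..., 4}, then test f_x and f at those candidates.
  x = -4: f_y(-4, y) = -6*y**2 + 20*y - 25; no integer root y with |y| ≤ 4.
  x = -3: f_y(-3, y) = -6*y**2 + 22*y - 24; no integer root y with |y| ≤ 4.
  x = -2: f_y(-2, y) = -6*y**2 + 24*y - 25; no integer root y with |y| ≤ 4.
  x = -1: f_y(-1, y) = -6*y**2 + 26*y - 28; vanishes at y ∈ {2}. (-1, 2): f_x = 0, f = 0 — SINGULAR.
  x = 0: f_y(0, y) = -6*y**2 + 28*y - 33; no integer root y with |y| ≤ 4.
  x = 1: f_y(1, y) = -6*y**2 + 30*y - 40; no integer root y with |y| ≤ 4.
  x = 2: f_y(2, y) = -6*y**2 + 32*y - 49; no integer root y with |y| ≤ 4.
  x = 3: f_y(3, y) = -6*y**2 + 34*y - 60; no integer root y with |y| ≤ 4.
  x = 4: f_y(4, y) = -6*y**2 + 36*y - 73; no integer root y with |y| ≤ 4.
Only singular point on the grid: (-1, 2).
Classify: substitute x = -1 + u, y = 2 + v and expand: f = -2*u**3 - u**2*v + u*v**2 - 2*v**3 + v**2.
No constant or linear terms (consistent with a singular point). Quadratic part: v**2. Cubic part: -2*u**3 - u**2*v + u*v**2 - 2*v**3.
The quadratic part v**2 is a perfect square, so there is a single (double) tangent line v = 0, i.e. y = 2. Restricting the cubic part to that line (v = 0) leaves -2*u**3 ≠ 0, so f is not divisible by v and the branch is v² ≈ 2*u**3 to lowest order — this is a cusp.
Classification: cusp.


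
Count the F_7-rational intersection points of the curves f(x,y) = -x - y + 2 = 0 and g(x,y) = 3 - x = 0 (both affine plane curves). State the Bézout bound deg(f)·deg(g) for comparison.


Common zeros: {(3, 6)}; count = 1; Bézout bound = 1.

deg(f) = 1, deg(g) = 1, so Bézout bound = 1.
Scan x ∈ F_7. For each x, list the y ∈ F_7 with f(x, y) ≡ 0 and those with g(x, y) ≡ 0 (mod 7); the common zeros in that column are the intersection.
  x = 0: f ≡ 0 at y ∈ {2}; g ≡ 0 at y ∈ ∅; common: ∅.
  x = 1: f ≡ 0 at y ∈ {1}; g ≡ 0 at y ∈ ∅; common: ∅.
  x = 2: f ≡ 0 at y ∈ {0}; g ≡ 0 at y ∈ ∅; common: ∅.
  x = 3: f ≡ 0 at y ∈ {6}; g ≡ 0 at y ∈ {0, 1, 2, 3, 4, 5, 6}; common: {6}.
  x = 4: f ≡ 0 at y ∈ {5}; g ≡ 0 at y ∈ ∅; common: ∅.
  x = 5: f ≡ 0 at y ∈ {4}; g ≡ 0 at y ∈ ∅; common: ∅.
  x = 6: f ≡ 0 at y ∈ {3}; g ≡ 0 at y ∈ ∅; common: ∅.
Collecting: common zeros = {(3, 6)}, so the count is 1.
Comparison with the Bézout bound: 1 ≤ 1 = deg(f)·deg(g), as expected for curves with no common component (the bound is attained).


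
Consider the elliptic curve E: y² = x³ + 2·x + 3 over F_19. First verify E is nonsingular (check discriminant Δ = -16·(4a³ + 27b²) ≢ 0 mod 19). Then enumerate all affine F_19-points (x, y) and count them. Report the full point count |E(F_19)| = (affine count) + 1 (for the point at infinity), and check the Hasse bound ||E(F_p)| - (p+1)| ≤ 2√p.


Affine points = {(1, 5), (1, 14), (3, 6), (3, 13), (5, 9), (5, 10), (9, 3), (9, 16), (10, 4), (10, 15), (11, 8), (11, 11), (12, 8), (12, 11), (14, 1), (14, 18), (15, 8), (15, 11), (18, 0)}; affine count = 19; |E(F_19)| = 20.

Discriminant check: Δ ∝ 4a³ + 27b² = 4·2³ + 27·3² = 4·8 + 27·9 ≡ 9 (mod 19). Nonzero ⇒ E is nonsingular.
For each x ∈ F_19, compute rhs = x³ + 2·x + 3 mod 19, then count y ∈ F_19 with y² ≡ rhs.
  x = 0: rhs = 3, matching y values: none (0 points).
  x = 1: rhs = 6, matching y values: 5, 14 (2 points).
  x = 2: rhs = 15, matching y values: none (0 points).
  x = 3: rhs = 17, matching y values: 6, 13 (2 points).
  x = 4: rhs = 18, matching y values: none (0 points).
  x = 5: rhs = 5, matching y values: 9, 10 (2 points).
  x = 6: rhs = 3, matching y values: none (0 points).
  x = 7: rhs = 18, matching y values: none (0 points).
  x = 8: rhs = 18, matching y values: none (0 points).
  x = 9: rhs = 9, matching y values: 3, 16 (2 points).
  x = 10: rhs = 16, matching y values: 4, 15 (2 points).
  x = 11: rhs = 7, matching y values: 8, 11 (2 points).
  x = 12: rhs = 7, matching y values: 8, 11 (2 points).
  x = 13: rhs = 3, matching y values: none (0 points).
  x = 14: rhs = 1, matching y values: 1, 18 (2 points).
  x = 15: rhs = 7, matching y values: 8, 11 (2 points).
  x = 16: rhs = 8, matching y values: none (0 points).
  x = 17: rhs = 10, matching y values: none (0 points).
  x = 18: rhs = 0, matching y values: 0 (1 points).
Total affine count: 19.
Full point count |E(F_19)| = 19 + 1 = 20.
Hasse bound: |20 − (19+1)| = |0| = 0 ≤ 2√19 ≈ 8.7178 ✓.


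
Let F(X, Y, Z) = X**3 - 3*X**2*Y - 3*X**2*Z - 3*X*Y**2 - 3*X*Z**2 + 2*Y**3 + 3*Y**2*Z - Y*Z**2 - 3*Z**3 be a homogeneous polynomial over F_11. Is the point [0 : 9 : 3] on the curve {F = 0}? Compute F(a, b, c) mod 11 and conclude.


F(0,9,3) ≡ 1 (mod 11); P is NOT on the curve.

Evaluate F(0, 9, 3) term-by-term (mod 11).
  X**3 ↦ 1·0·1·1 = 0
  -3*X**2*Y ↦ -3·0·9·1 = 0
  -3*X**2*Z ↦ -3·0·1·3 = 0
  -3*X*Y**2 ↦ -3·0·81·1 = 0
  -3*X*Z**2 ↦ -3·0·1·9 = 0
  2*Y**3 ↦ 2·1·729·1 = 1458
  3*Y**2*Z ↦ 3·1·81·3 = 729
  -Y*Z**2 ↦ -1·1·9·9 = -81
  -3*Z**3 ↦ -3·1·1·27 = -81
Sum: F(0, 9, 3) = (0) + (0) + (0) + (0) + (0) + (1458) + (729) + (-81) + (-81) = 2025.
Reducing mod 11: 2025 ≡ 1 (mod 11).
Since F(a, b, c) ≡ 1 ≠ 0 (mod 11), P does NOT lie on the curve.


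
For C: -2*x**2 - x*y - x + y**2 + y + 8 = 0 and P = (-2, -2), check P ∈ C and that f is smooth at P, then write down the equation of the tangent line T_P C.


Tangent line at P: 9*x - y + 16 = 0.

Step 1: f(-2, -2) = 0, so P lies on C.
Step 2: partial derivatives
  f_x(x, y) = -4*x - y - 1, f_y(x, y) = -x + 2*y + 1.
  f_x(P) = 9, f_y(P) = -1 (gradient nonzero, so P is smooth).
Step 3: tangent line at P: 9·(x − -2) + -1·(y − -2) = 0.
Expanding: 9*x - y + 16 = 0.


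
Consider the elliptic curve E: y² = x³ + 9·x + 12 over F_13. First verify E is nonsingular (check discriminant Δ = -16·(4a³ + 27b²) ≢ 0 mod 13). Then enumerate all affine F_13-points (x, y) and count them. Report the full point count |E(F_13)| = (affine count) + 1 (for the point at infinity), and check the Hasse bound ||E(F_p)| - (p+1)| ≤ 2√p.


Affine points = {(0, 5), (0, 8), (1, 3), (1, 10), (2, 5), (2, 8), (3, 1), (3, 12), (5, 0), (6, 3), (6, 10), (9, 4), (9, 9), (10, 6), (10, 7), (11, 5), (11, 8)}; affine count = 17; |E(F_13)| = 18.

Discriminant check: Δ ∝ 4a³ + 27b² = 4·9³ + 27·12² = 4·729 + 27·144 ≡ 5 (mod 13). Nonzero ⇒ E is nonsingular.
For each x ∈ F_13, compute rhs = x³ + 9·x + 12 mod 13, then count y ∈ F_13 with y² ≡ rhs.
  x = 0: rhs = 12, matching y values: 5, 8 (2 points).
  x = 1: rhs = 9, matching y values: 3, 10 (2 points).
  x = 2: rhs = 12, matching y values: 5, 8 (2 points).
  x = 3: rhs = 1, matching y values: 1, 12 (2 points).
  x = 4: rhs = 8, matching y values: none (0 points).
  x = 5: rhs = 0, matching y values: 0 (1 points).
  x = 6: rhs = 9, matching y values: 3, 10 (2 points).
  x = 7: rhs = 2, matching y values: none (0 points).
  x = 8: rhs = 11, matching y values: none (0 points).
  x = 9: rhs = 3, matching y values: 4, 9 (2 points).
  x = 10: rhs = 10, matching y values: 6, 7 (2 points).
  x = 11: rhs = 12, matching y values: 5, 8 (2 points).
  x = 12: rhs = 2, matching y values: none (0 points).
Total affine count: 17.
Full point count |E(F_13)| = 17 + 1 = 18.
Hasse bound: |18 − (13+1)| = |4| = 4 ≤ 2√13 ≈ 7.2111 ✓.


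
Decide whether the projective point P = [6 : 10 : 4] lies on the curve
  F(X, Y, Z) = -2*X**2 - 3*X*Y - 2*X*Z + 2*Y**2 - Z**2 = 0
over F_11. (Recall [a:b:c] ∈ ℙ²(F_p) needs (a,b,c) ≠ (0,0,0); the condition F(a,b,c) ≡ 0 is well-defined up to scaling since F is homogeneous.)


F(6,10,4) ≡ 5 (mod 11); P is NOT on the curve.

Evaluate F(6, 10, 4) term-by-term (mod 11).
  -2*X**2 ↦ -2·36·1·1 = -72
  -3*X*Y ↦ -3·6·10·1 = -180
  -2*X*Z ↦ -2·6·1·4 = -48
  2*Y**2 ↦ 2·1·100·1 = 200
  -Z**2 ↦ -1·1·1·16 = -16
Sum: F(6, 10, 4) = (-72) + (-180) + (-48) + (200) + (-16) = -116.
Reducing mod 11: -116 ≡ 5 (mod 11).
Since F(a, b, c) ≡ 5 ≠ 0 (mod 11), P does NOT lie on the curve.


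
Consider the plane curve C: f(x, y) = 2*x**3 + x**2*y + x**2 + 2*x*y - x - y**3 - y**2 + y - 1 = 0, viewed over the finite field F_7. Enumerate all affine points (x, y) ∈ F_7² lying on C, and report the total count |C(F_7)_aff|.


Affine F_7-points: {(0, 4), (1, 4), (5, 2)}; count = 3.

For each of the 49 pairs (x, y) ∈ F_7², evaluate f(x, y) mod 7. Record the zeros.
  x = 0: [0↦6, 1↦5, 2↦3, 3↦1, 4↦0, 5↦1, 6↦5]  zeros at y ∈ {4}
  x = 1: [0↦1, 1↦3, 2↦4, 3↦5, 4↦0, 5↦4, 6↦4]  zeros at y ∈ {4}
  x = 2: [0↦3, 1↦3, 2↦2, 3↦1, 4↦1, 5↦3, 6↦1]  zeros at y ∈ ∅
  x = 3: [0↦3, 1↦3, 2↦2, 3↦1, 4↦1, 5↦3, 6↦1]  zeros at y ∈ ∅
  x = 4: [0↦6, 1↦1, 2↦2, 3↦3, 4↦5, 5↦2, 6↦2]  zeros at y ∈ ∅
  x = 5: [0↦3, 1↦2, 2↦0, 3↦5, 4↦4, 5↦5, 6↦2]  zeros at y ∈ {2}
  x = 6: [0↦6, 1↦4, 2↦1, 3↦5, 4↦3, 5↦3, 6↦6]  zeros at y ∈ ∅
Collecting zeros: affine points = {(0, 4), (1, 4), (5, 2)}.
Total count |C(F_7)_aff| = 3.


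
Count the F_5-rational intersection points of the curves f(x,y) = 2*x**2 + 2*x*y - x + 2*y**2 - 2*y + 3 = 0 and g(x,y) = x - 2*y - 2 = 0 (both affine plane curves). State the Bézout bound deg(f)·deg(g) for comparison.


Common zeros: ∅; count = 0; Bézout bound = 2.

deg(f) = 2, deg(g) = 1, so Bézout bound = 2.
Scan x ∈ F_5. For each x, list the y ∈ F_5 with f(x, y) ≡ 0 and those with g(x, y) ≡ 0 (mod 5); the common zeros in that column are the intersection.
  x = 0: f ≡ 0 at y ∈ {3}; g ≡ 0 at y ∈ {4}; common: ∅.
  x = 1: f ≡ 0 at y ∈ ∅; g ≡ 0 at y ∈ {2}; common: ∅.
  x = 2: f ≡ 0 at y ∈ ∅; g ≡ 0 at y ∈ {0}; common: ∅.
  x = 3: f ≡ 0 at y ∈ ∅; g ≡ 0 at y ∈ {3}; common: ∅.
  x = 4: f ≡ 0 at y ∈ ∅; g ≡ 0 at y ∈ {1}; common: ∅.
Collecting: common zeros = ∅, so the count is 0.
Comparison with the Bézout bound: 0 ≤ 2 = deg(f)·deg(g), as expected for curves with no common component (the affine F_5-count falls short of the bound because intersections may lie at infinity, over extension fields, or carry multiplicity).


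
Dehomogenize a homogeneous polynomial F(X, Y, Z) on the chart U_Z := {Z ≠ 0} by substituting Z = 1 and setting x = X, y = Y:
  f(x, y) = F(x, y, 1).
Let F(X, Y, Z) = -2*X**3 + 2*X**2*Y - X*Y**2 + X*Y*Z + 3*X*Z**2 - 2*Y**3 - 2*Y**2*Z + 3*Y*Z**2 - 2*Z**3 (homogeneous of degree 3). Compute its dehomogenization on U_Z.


f(x, y) = -2*x**3 + 2*x**2*y - x*y**2 + x*y + 3*x - 2*y**3 - 2*y**2 + 3*y - 2

On U_Z we set Z = 1. Each monomial c·X^i·Y^j·Z^k in F becomes c·x^i·y^j·1^k = c·x^i·y^j.
Substituting Z = 1: F(X, Y, 1) = -2*x**3 + 2*x**2*y - x*y**2 + x*y + 3*x - 2*y**3 - 2*y**2 + 3*y - 2.
Note: deg(f) ≤ deg(F) = 3; strict inequality happens when F is divisible by Z (lost terms).


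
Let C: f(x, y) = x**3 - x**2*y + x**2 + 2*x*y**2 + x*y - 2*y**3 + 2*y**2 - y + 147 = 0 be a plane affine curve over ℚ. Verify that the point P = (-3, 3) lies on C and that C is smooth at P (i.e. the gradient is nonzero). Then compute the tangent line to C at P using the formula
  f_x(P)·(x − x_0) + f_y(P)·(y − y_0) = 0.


Tangent line at P: 60*x - 91*y + 453 = 0.

Step 1: f(-3, 3) = 0, so P lies on C.
Step 2: partial derivatives
  f_x(x, y) = 3*x**2 - 2*x*y + 2*x + 2*y**2 + y, f_y(x, y) = -x**2 + 4*x*y + x - 6*y**2 + 4*y - 1.
  f_x(P) = 60, f_y(P) = -91 (gradient nonzero, so P is smooth).
Step 3: tangent line at P: 60·(x − -3) + -91·(y − 3) = 0.
Expanding: 60*x - 91*y + 453 = 0.


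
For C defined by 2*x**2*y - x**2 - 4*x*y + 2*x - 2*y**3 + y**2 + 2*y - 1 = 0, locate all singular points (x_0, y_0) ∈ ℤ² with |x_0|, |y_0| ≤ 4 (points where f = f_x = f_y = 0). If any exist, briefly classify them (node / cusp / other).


Singular points: {(1, 0)}; classification: node.

Compute partial derivatives:
  f_x = 4*x*y - 2*x - 4*y + 2.
  f_y = 2*x**2 - 4*x - 6*y**2 + 2*y + 2.
Scan x_0 ∈ {−4, ..., 4}. For each x_0, f_y(x_0, y) is a polynomial in y; find its integer roots y ∈ {−4, ..., 4}, then test f_x and f at those candidates.
  x = -4: f_y(-4, y) = -6*y**2 + 2*y + 50; no integer root y with |y| ≤ 4.
  x = -3: f_y(-3, y) = -6*y**2 + 2*y + 32; no integer root y with |y| ≤ 4.
  x = -2: f_y(-2, y) = -6*y**2 + 2*y + 18; no integer root y with |y| ≤ 4.
  x = -1: f_y(-1, y) = -6*y**2 + 2*y + 8; vanishes at y ∈ {-1}. (-1, -1): f_x = 12 ≠ 0.
  x = 0: f_y(0, y) = -6*y**2 + 2*y + 2; no integer root y with |y| ≤ 4.
  x = 1: f_y(1, y) = -6*y**2 + 2*y; vanishes at y ∈ {0}. (1, 0): f_x = 0, f = 0 — SINGULAR.
  x = 2: f_y(2, y) = -6*y**2 + 2*y + 2; no integer root y with |y| ≤ 4.
  x = 3: f_y(3, y) = -6*y**2 + 2*y + 8; vanishes at y ∈ {-1}. (3, -1): f_x = -12 ≠ 0.
  x = 4: f_y(4, y) = -6*y**2 + 2*y + 18; no integer root y with |y| ≤ 4.
Only singular point on the grid: (1, 0).
Classify: substitute x = 1 + u, y = 0 + v and expand: f = 2*u**2*v - u**2 - 2*v**3 + v**2.
No constant or linear terms (consistent with a singular point). Quadratic part: -u**2 + v**2. Cubic part: 2*u**2*v - 2*v**3.
The quadratic part v**2 - u**2 = (v − u)(v + u) splits into two distinct linear factors, so there are two distinct tangent lines y − 0 = ±(x − 1) — this is a node (ordinary double point).
Classification: node.


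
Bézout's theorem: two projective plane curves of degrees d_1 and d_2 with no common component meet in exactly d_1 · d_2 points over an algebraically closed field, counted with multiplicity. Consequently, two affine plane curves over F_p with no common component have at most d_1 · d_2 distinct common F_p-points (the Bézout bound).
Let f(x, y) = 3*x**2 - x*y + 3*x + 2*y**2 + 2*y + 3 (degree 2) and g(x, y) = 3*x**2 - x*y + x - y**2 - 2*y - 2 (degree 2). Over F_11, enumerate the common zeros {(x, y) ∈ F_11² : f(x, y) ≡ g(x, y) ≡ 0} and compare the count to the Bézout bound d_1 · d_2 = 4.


Common zeros: ∅; count = 0; Bézout bound = 4.

deg(f) = 2, deg(g) = 2, so Bézout bound = 4.
Scan x ∈ F_11. For each x, list the y ∈ F_11 with f(x, y) ≡ 0 and those with g(x, y) ≡ 0 (mod 11); the common zeros in that column are the intersection.
  x = 0: f ≡ 0 at y ∈ ∅; g ≡ 0 at y ∈ ∅; common: ∅.
  x = 1: f ≡ 0 at y ∈ ∅; g ≡ 0 at y ∈ ∅; common: ∅.
  x = 2: f ≡ 0 at y ∈ ∅; g ≡ 0 at y ∈ {2, 5}; common: ∅.
  x = 3: f ≡ 0 at y ∈ ∅; g ≡ 0 at y ∈ {1, 5}; common: ∅.
  x = 4: f ≡ 0 at y ∈ ∅; g ≡ 0 at y ∈ {6, 10}; common: ∅.
  x = 5: f ≡ 0 at y ∈ ∅; g ≡ 0 at y ∈ {6, 9}; common: ∅.
  x = 6: f ≡ 0 at y ∈ ∅; g ≡ 0 at y ∈ ∅; common: ∅.
  x = 7: f ≡ 0 at y ∈ ∅; g ≡ 0 at y ∈ ∅; common: ∅.
  x = 8: f ≡ 0 at y ∈ {7}; g ≡ 0 at y ∈ {0, 1}; common: ∅.
  x = 9: f ≡ 0 at y ∈ ∅; g ≡ 0 at y ∈ ∅; common: ∅.
  x = 10: f ≡ 0 at y ∈ ∅; g ≡ 0 at y ∈ {0, 10}; common: ∅.
Collecting: common zeros = ∅, so the count is 0.
Comparison with the Bézout bound: 0 ≤ 4 = deg(f)·deg(g), as expected for curves with no common component (the affine F_11-count falls short of the bound because intersections may lie at infinity, over extension fields, or carry multiplicity).


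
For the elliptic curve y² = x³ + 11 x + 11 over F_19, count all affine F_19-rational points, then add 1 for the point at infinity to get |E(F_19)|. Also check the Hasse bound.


Affine points = {(0, 7), (0, 12), (1, 2), (1, 17), (4, 9), (4, 10), (5, 1), (5, 18), (10, 0), (11, 0), (12, 3), (12, 16), (15, 6), (15, 13), (17, 0)}; affine count = 15; |E(F_19)| = 16.

Discriminant check: Δ ∝ 4a³ + 27b² = 4·11³ + 27·11² = 4·1331 + 27·121 ≡ 3 (mod 19). Nonzero ⇒ E is nonsingular.
For each x ∈ F_19, compute rhs = x³ + 11·x + 11 mod 19, then count y ∈ F_19 with y² ≡ rhs.
  x = 0: rhs = 11, matching y values: 7, 12 (2 points).
  x = 1: rhs = 4, matching y values: 2, 17 (2 points).
  x = 2: rhs = 3, matching y values: none (0 points).
  x = 3: rhs = 14, matching y values: none (0 points).
  x = 4: rhs = 5, matching y values: 9, 10 (2 points).
  x = 5: rhs = 1, matching y values: 1, 18 (2 points).
  x = 6: rhs = 8, matching y values: none (0 points).
  x = 7: rhs = 13, matching y values: none (0 points).
  x = 8: rhs = 3, matching y values: none (0 points).
  x = 9: rhs = 3, matching y values: none (0 points).
  x = 10: rhs = 0, matching y values: 0 (1 points).
  x = 11: rhs = 0, matching y values: 0 (1 points).
  x = 12: rhs = 9, matching y values: 3, 16 (2 points).
  x = 13: rhs = 14, matching y values: none (0 points).
  x = 14: rhs = 2, matching y values: none (0 points).
  x = 15: rhs = 17, matching y values: 6, 13 (2 points).
  x = 16: rhs = 8, matching y values: none (0 points).
  x = 17: rhs = 0, matching y values: 0 (1 points).
  x = 18: rhs = 18, matching y values: none (0 points).
Total affine count: 15.
Full point count |E(F_19)| = 15 + 1 = 16.
Hasse bound: |16 − (19+1)| = |-4| = 4 ≤ 2√19 ≈ 8.7178 ✓.


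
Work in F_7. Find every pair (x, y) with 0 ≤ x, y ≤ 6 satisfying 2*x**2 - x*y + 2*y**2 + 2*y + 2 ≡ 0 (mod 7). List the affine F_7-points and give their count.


Affine F_7-points: {(0, 2), (0, 4), (1, 1), (1, 2), (2, 3), (2, 4), (3, 1), (3, 3)}; count = 8.

For each of the 49 pairs (x, y) ∈ F_7², evaluate f(x, y) mod 7. Record the zeros.
  x = 0: [0↦2, 1↦6, 2↦0, 3↦5, 4↦0, 5↦6, 6↦2]  zeros at y ∈ {2, 4}
  x = 1: [0↦4, 1↦0, 2↦0, 3↦4, 4↦5, 5↦3, 6↦5]  zeros at y ∈ {1, 2}
  x = 2: [0↦3, 1↦5, 2↦4, 3↦0, 4↦0, 5↦4, 6↦5]  zeros at y ∈ {3, 4}
  x = 3: [0↦6, 1↦0, 2↦5, 3↦0, 4↦6, 5↦2, 6↦2]  zeros at y ∈ {1, 3}
  x = 4: [0↦6, 1↦6, 2↦3, 3↦4, 4↦2, 5↦4, 6↦3]  zeros at y ∈ ∅
  x = 5: [0↦3, 1↦2, 2↦5, 3↦5, 4↦2, 5↦3, 6↦1]  zeros at y ∈ ∅
  x = 6: [0↦4, 1↦2, 2↦4, 3↦3, 4↦6, 5↦6, 6↦3]  zeros at y ∈ ∅
Collecting zeros: affine points = {(0, 2), (0, 4), (1, 1), (1, 2), (2, 3), (2, 4), (3, 1), (3, 3)}.
Total count |C(F_7)_aff| = 8.


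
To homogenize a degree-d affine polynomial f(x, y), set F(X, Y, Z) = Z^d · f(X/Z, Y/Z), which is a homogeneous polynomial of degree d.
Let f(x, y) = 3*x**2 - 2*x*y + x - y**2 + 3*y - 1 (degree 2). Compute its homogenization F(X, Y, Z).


F(X, Y, Z) = 3*X**2 - 2*X*Y + X*Z - Y**2 + 3*Y*Z - Z**2

deg(f) = 2.
Substitute x = X/Z, y = Y/Z into f, then multiply by Z^2.
  monomial 3·x^2·y^0 ↦ 3·X^2·Y^0·Z^0.
  monomial -2·x^1·y^1 ↦ -2·X^1·Y^1·Z^0.
  monomial 1·x^1·y^0 ↦ 1·X^1·Y^0·Z^1.
  monomial -1·x^0·y^2 ↦ -1·X^0·Y^2·Z^0.
  monomial 3·x^0·y^1 ↦ 3·X^0·Y^1·Z^1.
  monomial -1·x^0·y^0 ↦ -1·X^0·Y^0·Z^2.
Collecting: F(X, Y, Z) = 3*X**2 - 2*X*Y + X*Z - Y**2 + 3*Y*Z - Z**2.


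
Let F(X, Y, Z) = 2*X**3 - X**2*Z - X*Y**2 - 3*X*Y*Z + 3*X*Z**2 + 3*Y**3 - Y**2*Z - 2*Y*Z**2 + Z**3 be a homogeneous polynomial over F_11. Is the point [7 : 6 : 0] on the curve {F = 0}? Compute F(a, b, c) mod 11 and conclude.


F(7,6,0) ≡ 4 (mod 11); P is NOT on the curve.

Evaluate F(7, 6, 0) term-by-term (mod 11).
  2*X**3 ↦ 2·343·1·1 = 686
  -X**2*Z ↦ -1·49·1·0 = 0
  -X*Y**2 ↦ -1·7·36·1 = -252
  -3*X*Y*Z ↦ -3·7·6·0 = 0
  3*X*Z**2 ↦ 3·7·1·0 = 0
  3*Y**3 ↦ 3·1·216·1 = 648
  -Y**2*Z ↦ -1·1·36·0 = 0
  -2*Y*Z**2 ↦ -2·1·6·0 = 0
  Z**3 ↦ 1·1·1·0 = 0
Sum: F(7, 6, 0) = (686) + (0) + (-252) + (0) + (0) + (648) + (0) + (0) + (0) = 1082.
Reducing mod 11: 1082 ≡ 4 (mod 11).
Since F(a, b, c) ≡ 4 ≠ 0 (mod 11), P does NOT lie on the curve.


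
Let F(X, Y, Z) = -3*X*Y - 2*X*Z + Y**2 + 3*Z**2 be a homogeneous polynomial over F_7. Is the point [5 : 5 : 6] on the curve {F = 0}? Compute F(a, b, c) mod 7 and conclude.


F(5,5,6) ≡ 5 (mod 7); P is NOT on the curve.

Evaluate F(5, 5, 6) term-by-term (mod 7).
  -3*X*Y ↦ -3·5·5·1 = -75
  -2*X*Z ↦ -2·5·1·6 = -60
  Y**2 ↦ 1·1·25·1 = 25
  3*Z**2 ↦ 3·1·1·36 = 108
Sum: F(5, 5, 6) = (-75) + (-60) + (25) + (108) = -2.
Reducing mod 7: -2 ≡ 5 (mod 7).
Since F(a, b, c) ≡ 5 ≠ 0 (mod 7), P does NOT lie on the curve.


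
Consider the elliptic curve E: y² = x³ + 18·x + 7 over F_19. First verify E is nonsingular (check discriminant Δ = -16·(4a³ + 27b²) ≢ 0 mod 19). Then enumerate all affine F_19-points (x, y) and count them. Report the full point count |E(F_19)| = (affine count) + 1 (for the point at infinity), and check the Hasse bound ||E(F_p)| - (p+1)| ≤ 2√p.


Affine points = {(0, 8), (0, 11), (1, 8), (1, 11), (7, 1), (7, 18), (8, 6), (8, 13), (9, 9), (9, 10), (10, 3), (10, 16), (11, 4), (11, 15), (13, 5), (13, 14), (14, 1), (14, 18), (15, 2), (15, 17), (17, 1), (17, 18), (18, 8), (18, 11)}; affine count = 24; |E(F_19)| = 25.

Discriminant check: Δ ∝ 4a³ + 27b² = 4·18³ + 27·7² = 4·5832 + 27·49 ≡ 8 (mod 19). Nonzero ⇒ E is nonsingular.
For each x ∈ F_19, compute rhs = x³ + 18·x + 7 mod 19, then count y ∈ F_19 with y² ≡ rhs.
  x = 0: rhs = 7, matching y values: 8, 11 (2 points).
  x = 1: rhs = 7, matching y values: 8, 11 (2 points).
  x = 2: rhs = 13, matching y values: none (0 points).
  x = 3: rhs = 12, matching y values: none (0 points).
  x = 4: rhs = 10, matching y values: none (0 points).
  x = 5: rhs = 13, matching y values: none (0 points).
  x = 6: rhs = 8, matching y values: none (0 points).
  x = 7: rhs = 1, matching y values: 1, 18 (2 points).
  x = 8: rhs = 17, matching y values: 6, 13 (2 points).
  x = 9: rhs = 5, matching y values: 9, 10 (2 points).
  x = 10: rhs = 9, matching y values: 3, 16 (2 points).
  x = 11: rhs = 16, matching y values: 4, 15 (2 points).
  x = 12: rhs = 13, matching y values: none (0 points).
  x = 13: rhs = 6, matching y values: 5, 14 (2 points).
  x = 14: rhs = 1, matching y values: 1, 18 (2 points).
  x = 15: rhs = 4, matching y values: 2, 17 (2 points).
  x = 16: rhs = 2, matching y values: none (0 points).
  x = 17: rhs = 1, matching y values: 1, 18 (2 points).
  x = 18: rhs = 7, matching y values: 8, 11 (2 points).
Total affine count: 24.
Full point count |E(F_19)| = 24 + 1 = 25.
Hasse bound: |25 − (19+1)| = |5| = 5 ≤ 2√19 ≈ 8.7178 ✓.


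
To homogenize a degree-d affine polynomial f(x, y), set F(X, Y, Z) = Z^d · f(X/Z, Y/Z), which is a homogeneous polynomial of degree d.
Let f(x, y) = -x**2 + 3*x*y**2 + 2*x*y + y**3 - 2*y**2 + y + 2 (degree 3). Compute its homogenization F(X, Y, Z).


F(X, Y, Z) = -X**2*Z + 3*X*Y**2 + 2*X*Y*Z + Y**3 - 2*Y**2*Z + Y*Z**2 + 2*Z**3

deg(f) = 3.
Substitute x = X/Z, y = Y/Z into f, then multiply by Z^3.
  monomial -1·x^2·y^0 ↦ -1·X^2·Y^0·Z^1.
  monomial 3·x^1·y^2 ↦ 3·X^1·Y^2·Z^0.
  monomial 2·x^1·y^1 ↦ 2·X^1·Y^1·Z^1.
  monomial 1·x^0·y^3 ↦ 1·X^0·Y^3·Z^0.
  monomial -2·x^0·y^2 ↦ -2·X^0·Y^2·Z^1.
  monomial 1·x^0·y^1 ↦ 1·X^0·Y^1·Z^2.
  monomial 2·x^0·y^0 ↦ 2·X^0·Y^0·Z^3.
Collecting: F(X, Y, Z) = -X**2*Z + 3*X*Y**2 + 2*X*Y*Z + Y**3 - 2*Y**2*Z + Y*Z**2 + 2*Z**3.


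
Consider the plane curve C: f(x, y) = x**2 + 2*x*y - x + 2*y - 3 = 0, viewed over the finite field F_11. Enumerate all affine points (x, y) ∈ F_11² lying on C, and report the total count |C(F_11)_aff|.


Affine F_11-points: {(0, 7), (1, 9), (2, 2), (3, 1), (4, 9), (5, 5), (6, 2), (7, 1), (8, 5), (9, 7)}; count = 10.

For each of the 121 pairs (x, y) ∈ F_11², evaluate f(x, y) mod 11. Record the zeros.
  x = 0: [0↦8, 1↦10, 2↦1, 3↦3, 4↦5, 5↦7, 6↦9, 7↦0, 8↦2, 9↦4, 10↦6]  zeros at y ∈ {7}
  x = 1: [0↦8, 1↦1, 2↦5, 3↦9, 4↦2, 5↦6, 6↦10, 7↦3, 8↦7, 9↦0, 10↦4]  zeros at y ∈ {9}
  x = 2: [0↦10, 1↦5, 2↦0, 3↦6, 4↦1, 5↦7, 6↦2, 7↦8, 8↦3, 9↦9, 10↦4]  zeros at y ∈ {2}
  x = 3: [0↦3, 1↦0, 2↦8, 3↦5, 4↦2, 5↦10, 6↦7, 7↦4, 8↦1, 9↦9, 10↦6]  zeros at y ∈ {1}
  x = 4: [0↦9, 1↦8, 2↦7, 3↦6, 4↦5, 5↦4, 6↦3, 7↦2, 8↦1, 9↦0, 10↦10]  zeros at y ∈ {9}
  x = 5: [0↦6, 1↦7, 2↦8, 3↦9, 4↦10, 5↦0, 6↦1, 7↦2, 8↦3, 9↦4, 10↦5]  zeros at y ∈ {5}
  x = 6: [0↦5, 1↦8, 2↦0, 3↦3, 4↦6, 5↦9, 6↦1, 7↦4, 8↦7, 9↦10, 10↦2]  zeros at y ∈ {2}
  x = 7: [0↦6, 1↦0, 2↦5, 3↦10, 4↦4, 5↦9, 6↦3, 7↦8, 8↦2, 9↦7, 10↦1]  zeros at y ∈ {1}
  x = 8: [0↦9, 1↦5, 2↦1, 3↦8, 4↦4, 5↦0, 6↦7, 7↦3, 8↦10, 9↦6, 10↦2]  zeros at y ∈ {5}
  x = 9: [0↦3, 1↦1, 2↦10, 3↦8, 4↦6, 5↦4, 6↦2, 7↦0, 8↦9, 9↦7, 10↦5]  zeros at y ∈ {7}
  x = 10: [0↦10, 1↦10, 2↦10, 3↦10, 4↦10, 5↦10, 6↦10, 7↦10, 8↦10, 9↦10, 10↦10]  zeros at y ∈ ∅
Collecting zeros: affine points = {(0, 7), (1, 9), (2, 2), (3, 1), (4, 9), (5, 5), (6, 2), (7, 1), (8, 5), (9, 7)}.
Total count |C(F_11)_aff| = 10.


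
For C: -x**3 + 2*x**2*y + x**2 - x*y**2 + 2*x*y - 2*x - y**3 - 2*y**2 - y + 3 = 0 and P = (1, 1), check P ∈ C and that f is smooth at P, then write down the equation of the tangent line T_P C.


Tangent line at P: 2*x - 6*y + 4 = 0.

Step 1: f(1, 1) = 0, so P lies on C.
Step 2: partial derivatives
  f_x(x, y) = -3*x**2 + 4*x*y + 2*x - y**2 + 2*y - 2, f_y(x, y) = 2*x**2 - 2*x*y + 2*x - 3*y**2 - 4*y - 1.
  f_x(P) = 2, f_y(P) = -6 (gradient nonzero, so P is smooth).
Step 3: tangent line at P: 2·(x − 1) + -6·(y − 1) = 0.
Expanding: 2*x - 6*y + 4 = 0.


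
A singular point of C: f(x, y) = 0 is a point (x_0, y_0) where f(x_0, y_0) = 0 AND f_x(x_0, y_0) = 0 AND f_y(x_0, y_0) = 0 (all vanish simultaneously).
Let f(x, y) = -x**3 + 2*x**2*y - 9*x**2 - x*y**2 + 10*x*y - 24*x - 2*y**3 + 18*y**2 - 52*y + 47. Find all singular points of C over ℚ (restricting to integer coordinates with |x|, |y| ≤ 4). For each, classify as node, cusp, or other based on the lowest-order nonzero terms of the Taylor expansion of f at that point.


Singular points: {(-1, 3)}; classification: cusp.

Compute partial derivatives:
  f_x = -3*x**2 + 4*x*y - 18*x - y**2 + 10*y - 24.
  f_y = 2*x**2 - 2*x*y + 10*x - 6*y**2 + 36*y - 52.
Scan x_0 ∈ {−4, ..., 4}. For each x_0, f_y(x_0, y) is a polynomial in y; find its integer roots y ∈ {−4, ..., 4}, then test f_x and f at those candidates.
  x = -4: f_y(-4, y) = -6*y**2 + 44*y - 60; no integer root y with |y| ≤ 4.
  x = -3: f_y(-3, y) = -6*y**2 + 42*y - 64; no integer root y with |y| ≤ 4.
  x = -2: f_y(-2, y) = -6*y**2 + 40*y - 64; vanishes at y ∈ {4}. (-2, 4): f_x = -8 ≠ 0.
  x = -1: f_y(-1, y) = -6*y**2 + 38*y - 60; vanishes at y ∈ {3}. (-1, 3): f_x = 0, f = 0 — SINGULAR.
  x = 0: f_y(0, y) = -6*y**2 + 36*y - 52; no integer root y with |y| ≤ 4.
  x = 1: f_y(1, y) = -6*y**2 + 34*y - 40; vanishes at y ∈ {4}. (1, 4): f_x = -5 ≠ 0.
  x = 2: f_y(2, y) = -6*y**2 + 32*y - 24; no integer root y with |y| ≤ 4.
  x = 3: f_y(3, y) = -6*y**2 + 30*y - 4; no integer root y with |y| ≤ 4.
  x = 4: f_y(4, y) = -6*y**2 + 28*y + 20; no integer root y with |y| ≤ 4.
Only singular point on the grid: (-1, 3).
Classify: substitute x = -1 + u, y = 3 + v and expand: f = -u**3 + 2*u**2*v - u*v**2 - 2*v**3 + v**2.
No constant or linear terms (consistent with a singular point). Quadratic part: v**2. Cubic part: -u**3 + 2*u**2*v - u*v**2 - 2*v**3.
The quadratic part v**2 is a perfect square, so there is a single (double) tangent line v = 0, i.e. y = 3. Restricting the cubic part to that line (v = 0) leaves -u**3 ≠ 0, so f is not divisible by v and the branch is v² ≈ u**3 to lowest order — this is a cusp.
Classification: cusp.


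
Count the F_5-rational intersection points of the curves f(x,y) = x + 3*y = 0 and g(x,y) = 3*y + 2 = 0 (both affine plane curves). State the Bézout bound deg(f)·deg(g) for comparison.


Common zeros: {(2, 1)}; count = 1; Bézout bound = 1.

deg(f) = 1, deg(g) = 1, so Bézout bound = 1.
Scan x ∈ F_5. For each x, list the y ∈ F_5 with f(x, y) ≡ 0 and those with g(x, y) ≡ 0 (mod 5); the common zeros in that column are the intersection.
  x = 0: f ≡ 0 at y ∈ {0}; g ≡ 0 at y ∈ {1}; common: ∅.
  x = 1: f ≡ 0 at y ∈ {3}; g ≡ 0 at y ∈ {1}; common: ∅.
  x = 2: f ≡ 0 at y ∈ {1}; g ≡ 0 at y ∈ {1}; common: {1}.
  x = 3: f ≡ 0 at y ∈ {4}; g ≡ 0 at y ∈ {1}; common: ∅.
  x = 4: f ≡ 0 at y ∈ {2}; g ≡ 0 at y ∈ {1}; common: ∅.
Collecting: common zeros = {(2, 1)}, so the count is 1.
Comparison with the Bézout bound: 1 ≤ 1 = deg(f)·deg(g), as expected for curves with no common component (the bound is attained).


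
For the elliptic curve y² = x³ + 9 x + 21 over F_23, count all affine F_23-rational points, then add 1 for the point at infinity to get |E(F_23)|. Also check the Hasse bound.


Affine points = {(1, 10), (1, 13), (2, 1), (2, 22), (3, 11), (3, 12), (4, 11), (4, 12), (7, 6), (7, 17), (9, 7), (9, 16), (11, 5), (11, 18), (13, 9), (13, 14), (14, 4), (14, 19), (15, 9), (15, 14), (16, 11), (16, 12), (17, 2), (17, 21), (18, 9), (18, 14), (19, 6), (19, 17), (20, 6), (20, 17), (21, 8), (21, 15)}; affine count = 32; |E(F_23)| = 33.

Discriminant check: Δ ∝ 4a³ + 27b² = 4·9³ + 27·21² = 4·729 + 27·441 ≡ 11 (mod 23). Nonzero ⇒ E is nonsingular.
For each x ∈ F_23, compute rhs = x³ + 9·x + 21 mod 23, then count y ∈ F_23 with y² ≡ rhs.
  x = 0: rhs = 21, matching y values: none (0 points).
  x = 1: rhs = 8, matching y values: 10, 13 (2 points).
  x = 2: rhs = 1, matching y values: 1, 22 (2 points).
  x = 3: rhs = 6, matching y values: 11, 12 (2 points).
  x = 4: rhs = 6, matching y values: 11, 12 (2 points).
  x = 5: rhs = 7, matching y values: none (0 points).
  x = 6: rhs = 15, matching y values: none (0 points).
  x = 7: rhs = 13, matching y values: 6, 17 (2 points).
  x = 8: rhs = 7, matching y values: none (0 points).
  x = 9: rhs = 3, matching y values: 7, 16 (2 points).
  x = 10: rhs = 7, matching y values: none (0 points).
  x = 11: rhs = 2, matching y values: 5, 18 (2 points).
  x = 12: rhs = 17, matching y values: none (0 points).
  x = 13: rhs = 12, matching y values: 9, 14 (2 points).
  x = 14: rhs = 16, matching y values: 4, 19 (2 points).
  x = 15: rhs = 12, matching y values: 9, 14 (2 points).
  x = 16: rhs = 6, matching y values: 11, 12 (2 points).
  x = 17: rhs = 4, matching y values: 2, 21 (2 points).
  x = 18: rhs = 12, matching y values: 9, 14 (2 points).
  x = 19: rhs = 13, matching y values: 6, 17 (2 points).
  x = 20: rhs = 13, matching y values: 6, 17 (2 points).
  x = 21: rhs = 18, matching y values: 8, 15 (2 points).
  x = 22: rhs = 11, matching y values: none (0 points).
Total affine count: 32.
Full point count |E(F_23)| = 32 + 1 = 33.
Hasse bound: |33 − (23+1)| = |9| = 9 ≤ 2√23 ≈ 9.5917 ✓.


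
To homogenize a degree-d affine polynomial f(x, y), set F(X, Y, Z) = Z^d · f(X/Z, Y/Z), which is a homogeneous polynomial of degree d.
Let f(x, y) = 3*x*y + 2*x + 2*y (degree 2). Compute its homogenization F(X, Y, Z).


F(X, Y, Z) = 3*X*Y + 2*X*Z + 2*Y*Z

deg(f) = 2.
Substitute x = X/Z, y = Y/Z into f, then multiply by Z^2.
  monomial 3·x^1·y^1 ↦ 3·X^1·Y^1·Z^0.
  monomial 2·x^1·y^0 ↦ 2·X^1·Y^0·Z^1.
  monomial 2·x^0·y^1 ↦ 2·X^0·Y^1·Z^1.
Collecting: F(X, Y, Z) = 3*X*Y + 2*X*Z + 2*Y*Z.


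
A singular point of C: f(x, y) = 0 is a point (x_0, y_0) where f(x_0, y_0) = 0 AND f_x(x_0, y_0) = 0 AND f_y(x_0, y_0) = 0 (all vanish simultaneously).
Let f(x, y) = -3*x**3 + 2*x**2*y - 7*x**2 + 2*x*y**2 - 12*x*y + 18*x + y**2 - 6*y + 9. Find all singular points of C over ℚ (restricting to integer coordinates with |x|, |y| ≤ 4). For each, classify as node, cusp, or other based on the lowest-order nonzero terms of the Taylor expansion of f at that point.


Singular points: {(0, 3)}; classification: node.

Compute partial derivatives:
  f_x = -9*x**2 + 4*x*y - 14*x + 2*y**2 - 12*y + 18.
  f_y = 2*x**2 + 4*x*y - 12*x + 2*y - 6.
Scan x_0 ∈ {−4, ..., 4}. For each x_0, f_y(x_0, y) is a polynomial in y; find its integer roots y ∈ {−4, ..., 4}, then test f_x and f at those candidates.
  x = -4: f_y(-4, y) = 74 - 14*y; no integer root y with |y| ≤ 4.
  x = -3: f_y(-3, y) = 48 - 10*y; no integer root y with |y| ≤ 4.
  x = -2: f_y(-2, y) = 26 - 6*y; no integer root y with |y| ≤ 4.
  x = -1: f_y(-1, y) = 8 - 2*y; vanishes at y ∈ {4}. (-1, 4): f_x = -9 ≠ 0.
  x = 0: f_y(0, y) = 2*y - 6; vanishes at y ∈ {3}. (0, 3): f_x = 0, f = 0 — SINGULAR.
  x = 1: f_y(1, y) = 6*y - 16; no integer root y with |y| ≤ 4.
  x = 2: f_y(2, y) = 10*y - 22; no integer root y with |y| ≤ 4.
  x = 3: f_y(3, y) = 14*y - 24; no integer root y with |y| ≤ 4.
  x = 4: f_y(4, y) = 18*y - 22; no integer root y with |y| ≤ 4.
Only singular point on the grid: (0, 3).
Classify: substitute x = 0 + u, y = 3 + v and expand: f = -3*u**3 + 2*u**2*v - u**2 + 2*u*v**2 + v**2.
No constant or linear terms (consistent with a singular point). Quadratic part: -u**2 + v**2. Cubic part: -3*u**3 + 2*u**2*v + 2*u*v**2.
The quadratic part v**2 - u**2 = (v − u)(v + u) splits into two distinct linear factors, so there are two distinct tangent lines y − 3 = ±(x − 0) — this is a node (ordinary double point).
Classification: node.


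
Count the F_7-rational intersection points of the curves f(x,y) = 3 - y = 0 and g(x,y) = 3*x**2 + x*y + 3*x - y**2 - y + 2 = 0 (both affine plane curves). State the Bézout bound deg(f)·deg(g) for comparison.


Common zeros: {(2, 3), (3, 3)}; count = 2; Bézout bound = 2.

deg(f) = 1, deg(g) = 2, so Bézout bound = 2.
Scan x ∈ F_7. For each x, list the y ∈ F_7 with f(x, y) ≡ 0 and those with g(x, y) ≡ 0 (mod 7); the common zeros in that column are the intersection.
  x = 0: f ≡ 0 at y ∈ {3}; g ≡ 0 at y ∈ {1, 5}; common: ∅.
  x = 1: f ≡ 0 at y ∈ {3}; g ≡ 0 at y ∈ {1, 6}; common: ∅.
  x = 2: f ≡ 0 at y ∈ {3}; g ≡ 0 at y ∈ {3, 5}; common: {3}.
  x = 3: f ≡ 0 at y ∈ {3}; g ≡ 0 at y ∈ {3, 6}; common: {3}.
  x = 4: f ≡ 0 at y ∈ {3}; g ≡ 0 at y ∈ ∅; common: ∅.
  x = 5: f ≡ 0 at y ∈ {3}; g ≡ 0 at y ∈ ∅; common: ∅.
  x = 6: f ≡ 0 at y ∈ {3}; g ≡ 0 at y ∈ ∅; common: ∅.
Collecting: common zeros = {(2, 3), (3, 3)}, so the count is 2.
Comparison with the Bézout bound: 2 ≤ 2 = deg(f)·deg(g), as expected for curves with no common component (the bound is attained).


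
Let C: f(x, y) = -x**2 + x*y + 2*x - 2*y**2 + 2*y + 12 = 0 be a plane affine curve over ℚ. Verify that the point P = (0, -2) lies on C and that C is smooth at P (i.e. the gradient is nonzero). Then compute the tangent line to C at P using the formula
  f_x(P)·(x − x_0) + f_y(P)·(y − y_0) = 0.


Tangent line at P: 10*y + 20 = 0.

Step 1: f(0, -2) = 0, so P lies on C.
Step 2: partial derivatives
  f_x(x, y) = -2*x + y + 2, f_y(x, y) = x - 4*y + 2.
  f_x(P) = 0, f_y(P) = 10 (gradient nonzero, so P is smooth).
Step 3: tangent line at P: 0·(x − 0) + 10·(y − -2) = 0.
Expanding: 10*y + 20 = 0.


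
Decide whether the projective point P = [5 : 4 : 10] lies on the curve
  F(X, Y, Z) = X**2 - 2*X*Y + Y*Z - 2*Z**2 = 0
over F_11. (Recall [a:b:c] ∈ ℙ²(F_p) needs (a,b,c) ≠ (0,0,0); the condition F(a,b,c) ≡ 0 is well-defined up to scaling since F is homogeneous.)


F(5,4,10) ≡ 1 (mod 11); P is NOT on the curve.

Evaluate F(5, 4, 10) term-by-term (mod 11).
  X**2 ↦ 1·25·1·1 = 25
  -2*X*Y ↦ -2·5·4·1 = -40
  Y*Z ↦ 1·1·4·10 = 40
  -2*Z**2 ↦ -2·1·1·100 = -200
Sum: F(5, 4, 10) = (25) + (-40) + (40) + (-200) = -175.
Reducing mod 11: -175 ≡ 1 (mod 11).
Since F(a, b, c) ≡ 1 ≠ 0 (mod 11), P does NOT lie on the curve.
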